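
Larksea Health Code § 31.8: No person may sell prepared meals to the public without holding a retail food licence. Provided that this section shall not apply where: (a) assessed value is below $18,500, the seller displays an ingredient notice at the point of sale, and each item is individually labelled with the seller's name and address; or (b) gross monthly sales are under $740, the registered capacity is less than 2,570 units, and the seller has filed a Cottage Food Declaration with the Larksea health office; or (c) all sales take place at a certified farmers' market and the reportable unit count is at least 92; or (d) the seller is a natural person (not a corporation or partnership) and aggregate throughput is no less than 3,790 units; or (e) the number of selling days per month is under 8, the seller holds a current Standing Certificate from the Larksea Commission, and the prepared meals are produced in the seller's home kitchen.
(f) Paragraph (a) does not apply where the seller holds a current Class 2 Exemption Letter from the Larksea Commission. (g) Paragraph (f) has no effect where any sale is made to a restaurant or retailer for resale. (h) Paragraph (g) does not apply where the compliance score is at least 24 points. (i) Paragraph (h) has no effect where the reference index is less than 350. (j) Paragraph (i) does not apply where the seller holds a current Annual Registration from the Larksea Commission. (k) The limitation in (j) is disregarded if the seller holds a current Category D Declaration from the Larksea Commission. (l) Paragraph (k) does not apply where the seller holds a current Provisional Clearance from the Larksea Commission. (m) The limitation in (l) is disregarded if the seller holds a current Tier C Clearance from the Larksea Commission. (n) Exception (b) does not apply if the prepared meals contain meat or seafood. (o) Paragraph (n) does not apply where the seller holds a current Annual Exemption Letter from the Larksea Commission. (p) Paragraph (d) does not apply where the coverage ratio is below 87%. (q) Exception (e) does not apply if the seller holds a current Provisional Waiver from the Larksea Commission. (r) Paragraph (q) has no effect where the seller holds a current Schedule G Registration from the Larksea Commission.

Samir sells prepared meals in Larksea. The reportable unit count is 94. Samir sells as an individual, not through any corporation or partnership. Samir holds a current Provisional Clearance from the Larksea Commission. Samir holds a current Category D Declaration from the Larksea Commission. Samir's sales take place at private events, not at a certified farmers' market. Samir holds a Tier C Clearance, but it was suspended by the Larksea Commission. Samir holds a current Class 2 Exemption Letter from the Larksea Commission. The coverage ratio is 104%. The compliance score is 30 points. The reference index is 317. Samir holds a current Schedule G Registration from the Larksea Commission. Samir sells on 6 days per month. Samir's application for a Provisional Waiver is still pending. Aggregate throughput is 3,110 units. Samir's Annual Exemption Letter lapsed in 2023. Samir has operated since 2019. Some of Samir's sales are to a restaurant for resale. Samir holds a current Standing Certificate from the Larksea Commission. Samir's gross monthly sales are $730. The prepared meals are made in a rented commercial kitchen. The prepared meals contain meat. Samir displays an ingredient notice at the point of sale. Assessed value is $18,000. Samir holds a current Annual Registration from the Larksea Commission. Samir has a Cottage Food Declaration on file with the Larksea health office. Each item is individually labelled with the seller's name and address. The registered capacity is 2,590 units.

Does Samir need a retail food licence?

Exception (a)'s conditions are all satisfied: assessed value is $18,000, below the $18,500 limit; an ingredient notice is displayed; items are individually labelled. Turning to paragraphs (f)–(m): (f) is engaged — a current Class 2 Exemption Letter is held. (g) would limit (f) — some sales are to a restaurant for resale — but (h) sets (g) aside: (h) operates against (g): the compliance score is 30 points, meeting the 24 points threshold. (i) is engaged (the reference index is 317, less than the 350 limit), but is displaced by (j): (j) operates against (i): a current Annual Registration is held. (k) operates (a current Category D Declaration is held), but is displaced by (l): (l) is engaged — a current Provisional Clearance is held. (m) is not engaged (there is no Tier C Clearance in force), so (l) stands. (a) is therefore removed.
Exception (b) fails — the registered capacity is 2,590 units, not less than 2,570 units.
Exception (c) fails — sales are at private events, not a certified farmers' market.
Exception (d) fails — aggregate throughput is 3,110 units, short of 3,790 units.
Exception (e) requires that the prepared meals are produced in the seller's home kitchen; but the prepared meals are made in a commercial kitchen, not a home kitchen, so (e) is unavailable.
None of the exceptions is available; § 31.8 applies in full.

Yes — Samir must hold a retail food licence.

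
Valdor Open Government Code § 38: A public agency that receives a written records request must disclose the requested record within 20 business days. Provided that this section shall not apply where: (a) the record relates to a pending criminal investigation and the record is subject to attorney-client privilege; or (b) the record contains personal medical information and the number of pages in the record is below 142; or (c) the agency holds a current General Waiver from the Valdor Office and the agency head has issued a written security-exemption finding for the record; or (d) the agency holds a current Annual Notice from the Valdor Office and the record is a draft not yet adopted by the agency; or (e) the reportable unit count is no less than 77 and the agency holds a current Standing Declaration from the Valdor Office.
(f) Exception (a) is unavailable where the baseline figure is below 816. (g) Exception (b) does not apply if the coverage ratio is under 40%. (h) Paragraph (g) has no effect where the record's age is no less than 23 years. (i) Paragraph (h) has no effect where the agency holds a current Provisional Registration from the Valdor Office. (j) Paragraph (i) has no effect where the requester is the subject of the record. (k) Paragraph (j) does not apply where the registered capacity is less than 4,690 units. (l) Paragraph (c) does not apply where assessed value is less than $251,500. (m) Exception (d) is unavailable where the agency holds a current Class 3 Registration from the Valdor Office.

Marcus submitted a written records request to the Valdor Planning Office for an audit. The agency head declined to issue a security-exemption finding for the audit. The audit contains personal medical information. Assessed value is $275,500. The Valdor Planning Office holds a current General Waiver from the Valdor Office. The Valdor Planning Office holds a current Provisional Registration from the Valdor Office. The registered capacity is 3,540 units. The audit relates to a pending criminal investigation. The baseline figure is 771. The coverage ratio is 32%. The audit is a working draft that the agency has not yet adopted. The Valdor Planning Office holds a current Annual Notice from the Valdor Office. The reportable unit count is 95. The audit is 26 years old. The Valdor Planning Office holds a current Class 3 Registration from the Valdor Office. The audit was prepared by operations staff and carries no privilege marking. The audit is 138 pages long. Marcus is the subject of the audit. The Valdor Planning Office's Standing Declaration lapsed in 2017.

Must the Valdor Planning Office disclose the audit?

Exception (a) does not apply: the audit carries no privilege marking.
All of (b)'s requirements are met (the audit contains personal medical information; the number of pages in the record is 138, below the 142 limit). But: (g) operates against (b): the coverage ratio is 32%, under the 40% limit. (h) would limit (g) — the record's age is 26 years, meeting the 23 years threshold — but (i) sets (h) aside: (i) operates against (h): a current Provisional Registration is held. (j) would limit (i) — Marcus is the subject of the audit — but (k) sets (j) aside: (k) operates against (j): the registered capacity is 3,540 units, less than the 4,690 units limit. So (b) is unavailable.
Exception (c) fails — the agency head declined to issue a security-exemption finding.
All of (d)'s requirements are met (a current Annual Notice is held; the audit is an unadopted draft). However, paragraph (m) must be considered: (m) is engaged — a current Class 3 Registration is held. Exception (d) does not apply.
Exception (e) does not apply: there is no Standing Declaration in force.
None of the exceptions is available; § 38 applies in full.

Yes — the Valdor Planning Office must disclose the audit.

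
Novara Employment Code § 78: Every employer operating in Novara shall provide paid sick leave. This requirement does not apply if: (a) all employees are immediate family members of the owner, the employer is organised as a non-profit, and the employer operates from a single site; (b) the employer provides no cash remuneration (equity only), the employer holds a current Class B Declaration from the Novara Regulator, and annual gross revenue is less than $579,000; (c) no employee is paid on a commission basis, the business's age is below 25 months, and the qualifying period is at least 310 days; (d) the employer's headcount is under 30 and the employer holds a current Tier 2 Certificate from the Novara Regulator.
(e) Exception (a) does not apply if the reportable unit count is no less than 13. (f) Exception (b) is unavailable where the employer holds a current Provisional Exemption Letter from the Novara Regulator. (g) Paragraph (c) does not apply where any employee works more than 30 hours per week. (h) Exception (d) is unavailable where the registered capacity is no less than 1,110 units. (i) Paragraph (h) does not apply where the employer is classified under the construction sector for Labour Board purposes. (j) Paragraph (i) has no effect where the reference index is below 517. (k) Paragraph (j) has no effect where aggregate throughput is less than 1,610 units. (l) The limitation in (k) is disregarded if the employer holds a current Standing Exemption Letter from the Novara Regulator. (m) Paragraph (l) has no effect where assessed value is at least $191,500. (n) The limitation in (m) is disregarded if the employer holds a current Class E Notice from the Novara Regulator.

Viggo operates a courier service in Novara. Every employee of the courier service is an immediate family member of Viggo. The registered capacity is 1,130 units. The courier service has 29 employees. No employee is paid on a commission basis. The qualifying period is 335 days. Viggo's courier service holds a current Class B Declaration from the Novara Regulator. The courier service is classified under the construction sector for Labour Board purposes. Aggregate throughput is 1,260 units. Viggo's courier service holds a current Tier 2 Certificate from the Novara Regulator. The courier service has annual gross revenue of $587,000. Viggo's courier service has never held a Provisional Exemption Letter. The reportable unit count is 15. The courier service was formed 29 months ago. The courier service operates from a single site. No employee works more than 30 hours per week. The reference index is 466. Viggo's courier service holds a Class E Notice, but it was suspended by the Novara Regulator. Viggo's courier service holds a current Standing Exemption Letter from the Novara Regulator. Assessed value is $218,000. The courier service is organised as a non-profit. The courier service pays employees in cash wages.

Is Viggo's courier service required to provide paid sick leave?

No — exception (d) applies; Viggo's courier service is not required to provide paid sick leave.

All of (a)'s requirements are met (every employee is an immediate family member; the employer is a non-profit; the employer operates from a single site). However, paragraph (e) must be considered: (e) operates against (a): the reportable unit count is 15, meeting the 13 threshold. So (a) is unavailable.
Exception (b) requires that the employer provides no cash remuneration (equity only); but employees are paid cash wages, so (b) is unavailable.
Exception (c) requires that the business's age is below 25 months; but the business's age is 29 months, not below 25 months, so (c) is unavailable.
Exception (d) is satisfied on its face — the employer's headcount is 29, under the 30 limit; a current Tier 2 Certificate is held. Under paragraphs (h)–(n): (h) is triggered (the registered capacity is 1,130 units, meeting the 1,110 units threshold), but is itself disapplied by (i): (i) is engaged — the courier service is classified under the construction sector. (j) would limit (i) — the reference index is 466, below the 517 limit — but (k) sets (j) aside: (k) is engaged — aggregate throughput is 1,260 units, less than the 1,610 units limit. (l) is triggered (a current Standing Exemption Letter is held), but is overridden by (m): (m) is engaged — assessed value is $218,000, meeting the $191,500 threshold. (n), which would lift (m), is not engaged — the Class E Notice is not current. So (d) applies.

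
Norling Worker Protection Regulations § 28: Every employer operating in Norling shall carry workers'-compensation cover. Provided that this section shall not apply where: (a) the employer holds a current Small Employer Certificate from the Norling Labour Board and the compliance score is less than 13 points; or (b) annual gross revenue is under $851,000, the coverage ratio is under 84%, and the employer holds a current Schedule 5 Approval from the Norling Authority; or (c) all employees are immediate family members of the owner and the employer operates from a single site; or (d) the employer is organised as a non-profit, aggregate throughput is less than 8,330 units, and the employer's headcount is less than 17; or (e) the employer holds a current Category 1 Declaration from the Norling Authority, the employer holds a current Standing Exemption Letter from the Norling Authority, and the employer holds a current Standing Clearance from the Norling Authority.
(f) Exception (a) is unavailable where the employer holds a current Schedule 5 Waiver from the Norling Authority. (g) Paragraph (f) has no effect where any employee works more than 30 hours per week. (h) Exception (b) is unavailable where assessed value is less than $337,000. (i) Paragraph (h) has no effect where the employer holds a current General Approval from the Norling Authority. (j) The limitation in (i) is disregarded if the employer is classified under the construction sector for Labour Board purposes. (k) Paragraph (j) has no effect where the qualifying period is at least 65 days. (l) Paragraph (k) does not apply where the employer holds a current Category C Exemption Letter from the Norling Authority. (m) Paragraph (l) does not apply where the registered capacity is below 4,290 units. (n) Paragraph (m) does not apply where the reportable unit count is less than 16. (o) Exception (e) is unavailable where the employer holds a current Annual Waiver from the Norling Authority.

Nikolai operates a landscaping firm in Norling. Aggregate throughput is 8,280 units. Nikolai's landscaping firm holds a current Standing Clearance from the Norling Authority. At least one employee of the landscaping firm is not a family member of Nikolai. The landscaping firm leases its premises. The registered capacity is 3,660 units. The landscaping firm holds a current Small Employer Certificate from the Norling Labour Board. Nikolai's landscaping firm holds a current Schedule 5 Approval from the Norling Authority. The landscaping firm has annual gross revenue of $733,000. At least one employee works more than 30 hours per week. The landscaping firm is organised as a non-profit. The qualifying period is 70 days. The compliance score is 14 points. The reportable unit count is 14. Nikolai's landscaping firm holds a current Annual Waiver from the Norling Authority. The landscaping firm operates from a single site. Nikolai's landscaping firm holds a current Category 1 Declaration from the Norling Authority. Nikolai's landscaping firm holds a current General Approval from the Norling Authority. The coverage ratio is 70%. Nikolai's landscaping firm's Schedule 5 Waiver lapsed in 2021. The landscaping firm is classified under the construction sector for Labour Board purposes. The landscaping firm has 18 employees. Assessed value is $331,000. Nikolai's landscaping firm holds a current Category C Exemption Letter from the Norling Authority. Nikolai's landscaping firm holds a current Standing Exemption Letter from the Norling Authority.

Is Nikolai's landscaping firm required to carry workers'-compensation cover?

Exception (a) requires that the compliance score is less than 13 points; but the compliance score is 14 points, not less than 13 points, so (a) is unavailable.
Exception (b): annual gross revenue is $733,000, under the $851,000 limit; the coverage ratio is 70%, under the 84% limit; a current Schedule 5 Approval is held — every condition holds. But applying paragraphs (h)–(n): (h) operates against (b): assessed value is $331,000, less than the $337,000 limit. (i) operates (a current General Approval is held), but is itself disapplied by (j): (j) is triggered — the landscaping firm is classified under the construction sector. (k) operates (the qualifying period is 70 days, meeting the 65 days threshold), but is overridden by (l): (l) operates — a current Category C Exemption Letter is held. (m) operates (the registered capacity is 3,660 units, below the 4,290 units limit), but is itself disapplied by (n): (n) operates — the reportable unit count is 14, less than the 16 limit. Exception (b) does not apply.
Exception (c) does not apply: at least one employee is not a family member.
Exception (d) does not apply: the employer's headcount is 18, not less than 17.
Exception (e) is satisfied on its face — a current Category 1 Declaration is held; a current Standing Exemption Letter is held; a current Standing Clearance is held. Turning to paragraph (o): (o) is engaged — a current Annual Waiver is held. So (e) is unavailable.
No exception is made out. Nikolai's landscaping firm falls within the general rule.

Yes — Nikolai's landscaping firm must carry workers'-compensation cover.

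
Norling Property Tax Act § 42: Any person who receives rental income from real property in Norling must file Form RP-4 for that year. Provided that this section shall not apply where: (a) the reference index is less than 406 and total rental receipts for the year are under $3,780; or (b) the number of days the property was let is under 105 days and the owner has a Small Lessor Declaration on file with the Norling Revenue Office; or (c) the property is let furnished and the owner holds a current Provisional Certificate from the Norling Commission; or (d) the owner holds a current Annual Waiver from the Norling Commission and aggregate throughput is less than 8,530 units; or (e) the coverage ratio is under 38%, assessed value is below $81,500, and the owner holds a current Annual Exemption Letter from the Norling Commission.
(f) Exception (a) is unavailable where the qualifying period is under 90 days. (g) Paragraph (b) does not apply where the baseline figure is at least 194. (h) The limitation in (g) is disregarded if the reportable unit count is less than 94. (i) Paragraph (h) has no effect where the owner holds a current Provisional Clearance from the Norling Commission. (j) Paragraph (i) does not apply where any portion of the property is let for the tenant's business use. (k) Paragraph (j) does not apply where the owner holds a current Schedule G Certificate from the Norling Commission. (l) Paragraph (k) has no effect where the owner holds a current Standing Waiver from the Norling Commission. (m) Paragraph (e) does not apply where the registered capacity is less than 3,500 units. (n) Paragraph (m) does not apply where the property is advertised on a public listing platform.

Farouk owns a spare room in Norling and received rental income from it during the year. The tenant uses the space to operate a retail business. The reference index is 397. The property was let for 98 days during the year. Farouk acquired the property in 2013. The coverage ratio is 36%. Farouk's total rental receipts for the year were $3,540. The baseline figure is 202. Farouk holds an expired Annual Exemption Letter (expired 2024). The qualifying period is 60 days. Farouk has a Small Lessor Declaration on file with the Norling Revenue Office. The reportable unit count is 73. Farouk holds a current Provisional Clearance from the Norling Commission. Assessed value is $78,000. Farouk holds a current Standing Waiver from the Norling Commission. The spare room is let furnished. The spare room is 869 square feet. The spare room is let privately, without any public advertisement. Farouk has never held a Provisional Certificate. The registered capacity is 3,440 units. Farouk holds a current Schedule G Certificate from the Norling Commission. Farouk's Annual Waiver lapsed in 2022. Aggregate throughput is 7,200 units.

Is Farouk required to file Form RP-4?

All of (a)'s requirements are met (the reference index is 397, less than the 406 limit; total rental receipts for the year are $3,540, under the $3,780 limit). But applying paragraph (f): (f) operates against (a): the qualifying period is 60 days, under the 90 days limit. So (a) is unavailable.
Exception (b)'s conditions are all satisfied: the number of days the property was let is 98 days, under the 105 days limit; a Small Lessor Declaration is on file. Applying paragraphs (g)–(l): (g) is triggered (the baseline figure is 202, meeting the 194 threshold), but is itself disapplied by (h): (h) operates against (g): the reportable unit count is 73, less than the 94 limit. (i) would limit (h) — a current Provisional Clearance is held — but (j) sets (i) aside: (j) is engaged — the space is let for business use. (k) applies (a current Schedule G Certificate is held), but is set aside by (l): (l) operates — a current Standing Waiver is held. (b) remains available.
Exception (c) does not apply: no current Provisional Certificate is held.
Exception (d) does not apply: no current Annual Waiver is held.
Exception (e) requires that the owner holds a current Annual Exemption Letter from the Norling Commission; but no current Annual Exemption Letter is held, so (e) is unavailable.

No — exception (b) applies; Farouk is not required to file Form RP-4.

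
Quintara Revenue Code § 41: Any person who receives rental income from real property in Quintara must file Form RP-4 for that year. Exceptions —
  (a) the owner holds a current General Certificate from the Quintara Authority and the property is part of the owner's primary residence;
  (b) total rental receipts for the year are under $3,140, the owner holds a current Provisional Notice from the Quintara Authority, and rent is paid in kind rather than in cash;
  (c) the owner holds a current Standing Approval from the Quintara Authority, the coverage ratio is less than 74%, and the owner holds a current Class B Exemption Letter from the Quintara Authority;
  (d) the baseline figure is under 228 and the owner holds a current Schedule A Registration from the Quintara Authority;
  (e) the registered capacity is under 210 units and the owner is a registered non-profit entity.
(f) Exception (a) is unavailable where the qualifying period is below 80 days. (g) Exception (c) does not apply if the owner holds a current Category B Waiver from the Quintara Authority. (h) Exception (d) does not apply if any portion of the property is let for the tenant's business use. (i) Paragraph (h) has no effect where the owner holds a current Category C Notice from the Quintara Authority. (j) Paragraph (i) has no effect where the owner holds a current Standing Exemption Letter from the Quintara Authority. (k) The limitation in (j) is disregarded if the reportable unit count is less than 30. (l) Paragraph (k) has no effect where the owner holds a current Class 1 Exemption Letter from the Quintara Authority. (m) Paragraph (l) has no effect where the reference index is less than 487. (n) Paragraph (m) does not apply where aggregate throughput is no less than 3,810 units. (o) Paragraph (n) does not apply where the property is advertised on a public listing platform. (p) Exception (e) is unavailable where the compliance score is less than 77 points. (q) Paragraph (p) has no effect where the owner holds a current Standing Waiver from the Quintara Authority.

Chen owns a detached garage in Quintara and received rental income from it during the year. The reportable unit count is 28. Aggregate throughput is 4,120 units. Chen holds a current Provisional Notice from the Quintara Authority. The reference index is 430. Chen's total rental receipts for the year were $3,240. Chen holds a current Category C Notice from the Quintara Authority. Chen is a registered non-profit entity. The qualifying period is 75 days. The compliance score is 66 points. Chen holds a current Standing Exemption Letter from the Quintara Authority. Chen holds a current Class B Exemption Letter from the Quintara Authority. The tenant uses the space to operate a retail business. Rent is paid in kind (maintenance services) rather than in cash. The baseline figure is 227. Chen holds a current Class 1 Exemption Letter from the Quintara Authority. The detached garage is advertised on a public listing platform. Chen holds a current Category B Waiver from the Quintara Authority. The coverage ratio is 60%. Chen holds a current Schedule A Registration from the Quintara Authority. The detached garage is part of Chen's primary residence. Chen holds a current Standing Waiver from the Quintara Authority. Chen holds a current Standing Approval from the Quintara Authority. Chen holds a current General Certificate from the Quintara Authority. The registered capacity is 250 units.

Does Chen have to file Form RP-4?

Exception (a): a current General Certificate is held; the detached garage is part of the primary residence — every condition holds. But: (f) is triggered — the qualifying period is 75 days, below the 80 days limit. So (a) is unavailable.
Exception (b) requires that total rental receipts for the year are under $3,140; but total rental receipts for the year are $3,240, not under $3,140, so (b) is unavailable.
All of (c)'s requirements are met (a current Standing Approval is held; the coverage ratio is 60%, less than the 74% limit; a current Class B Exemption Letter is held). However, paragraph (g) must be considered: (g) is engaged — a current Category B Waiver is held. So (c) is unavailable.
Exception (d): the baseline figure is 227, under the 228 limit; a current Schedule A Registration is held — every condition holds. Under paragraphs (h)–(o): (h) would limit (d) — the space is let for business use — but (i) sets (h) aside: (i) operates against (h): a current Category C Notice is held. (j) applies (a current Standing Exemption Letter is held), but is set aside by (k): (k) operates against (j): the reportable unit count is 28, less than the 30 limit. (l) would limit (k) — a current Class 1 Exemption Letter is held — but (m) sets (l) aside: (m) operates against (l): the reference index is 430, less than the 487 limit. (n) operates (aggregate throughput is 4,120 units, meeting the 3,810 units threshold), but is displaced by (o): (o) operates against (n): the property is publicly advertised. Exception (d) stands.
Exception (e) fails — the registered capacity is 250 units, not under 210 units.

No — exception (d) applies; Chen is not required to file Form RP-4.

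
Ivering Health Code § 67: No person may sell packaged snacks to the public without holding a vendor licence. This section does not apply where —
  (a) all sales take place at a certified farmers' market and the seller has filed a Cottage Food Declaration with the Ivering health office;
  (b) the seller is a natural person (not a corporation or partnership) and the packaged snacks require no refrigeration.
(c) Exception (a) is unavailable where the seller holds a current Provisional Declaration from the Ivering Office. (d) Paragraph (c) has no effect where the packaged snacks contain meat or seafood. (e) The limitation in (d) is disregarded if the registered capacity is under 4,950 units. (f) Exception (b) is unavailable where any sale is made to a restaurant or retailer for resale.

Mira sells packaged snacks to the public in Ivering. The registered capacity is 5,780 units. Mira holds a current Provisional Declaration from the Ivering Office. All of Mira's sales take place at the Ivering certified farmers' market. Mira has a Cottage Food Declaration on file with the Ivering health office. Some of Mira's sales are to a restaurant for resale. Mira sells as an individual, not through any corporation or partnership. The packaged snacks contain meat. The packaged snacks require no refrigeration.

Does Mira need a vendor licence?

No — exception (a) applies; Mira is not required to hold a vendor licence.

Exception (a): all sales are at a certified farmers' market; a Cottage Food Declaration is on file — every condition holds. Under paragraphs (c)–(e): (c) would limit (a) — a current Provisional Declaration is held — but (d) sets (c) aside: (d) operates against (c): the packaged snacks contain meat. (e), which would lift (d), does not operate here — the registered capacity is 5,780 units, not under 4,950 units. Exception (a) stands.
Exception (b): the seller is a natural person; the packaged snacks are shelf-stable — every condition holds. But: (f) is engaged — some sales are to a restaurant for resale. (b) is therefore removed.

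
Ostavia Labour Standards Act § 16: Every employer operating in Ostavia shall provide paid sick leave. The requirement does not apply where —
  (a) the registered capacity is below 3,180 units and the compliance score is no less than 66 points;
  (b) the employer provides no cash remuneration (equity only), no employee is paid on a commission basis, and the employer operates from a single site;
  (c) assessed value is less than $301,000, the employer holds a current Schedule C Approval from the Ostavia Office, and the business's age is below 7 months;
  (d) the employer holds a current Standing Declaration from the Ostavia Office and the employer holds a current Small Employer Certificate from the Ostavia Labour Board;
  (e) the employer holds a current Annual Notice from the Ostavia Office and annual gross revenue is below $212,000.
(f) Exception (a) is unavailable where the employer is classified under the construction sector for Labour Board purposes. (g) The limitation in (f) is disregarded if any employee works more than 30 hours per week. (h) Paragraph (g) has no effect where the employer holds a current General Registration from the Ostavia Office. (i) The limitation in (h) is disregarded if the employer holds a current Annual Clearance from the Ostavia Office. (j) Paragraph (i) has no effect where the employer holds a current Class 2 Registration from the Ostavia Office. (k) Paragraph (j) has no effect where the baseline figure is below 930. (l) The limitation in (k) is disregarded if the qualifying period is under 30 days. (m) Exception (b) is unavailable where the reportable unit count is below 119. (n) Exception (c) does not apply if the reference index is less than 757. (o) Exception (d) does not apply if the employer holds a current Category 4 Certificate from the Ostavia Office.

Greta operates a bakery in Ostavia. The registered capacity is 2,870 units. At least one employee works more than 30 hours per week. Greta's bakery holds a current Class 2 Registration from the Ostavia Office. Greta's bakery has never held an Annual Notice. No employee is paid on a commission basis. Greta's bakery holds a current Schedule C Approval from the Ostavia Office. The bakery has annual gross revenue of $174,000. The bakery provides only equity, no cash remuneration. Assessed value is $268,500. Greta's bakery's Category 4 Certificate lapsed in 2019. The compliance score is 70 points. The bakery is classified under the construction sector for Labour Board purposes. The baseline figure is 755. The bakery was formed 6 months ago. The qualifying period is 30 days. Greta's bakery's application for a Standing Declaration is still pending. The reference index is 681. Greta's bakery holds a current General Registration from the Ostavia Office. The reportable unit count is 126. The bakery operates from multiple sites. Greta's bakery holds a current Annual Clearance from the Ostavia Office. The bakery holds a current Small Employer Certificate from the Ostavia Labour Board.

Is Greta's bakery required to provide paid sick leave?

No — exception (a) applies; Greta's bakery is not required to provide paid sick leave.

Exception (a) is satisfied on its face — the registered capacity is 2,870 units, below the 3,180 units limit; the compliance score is 70 points, meeting the 66 points threshold. Applying paragraphs (f)–(l): (f) would limit (a) — the bakery is classified under the construction sector — but (g) sets (f) aside: (g) operates against (f): at least one employee exceeds 30 hours/week. (h) is engaged (a current General Registration is held), but is itself disapplied by (i): (i) is engaged — a current Annual Clearance is held. (j) would limit (i) — a current Class 2 Registration is held — but (k) sets (j) aside: (k) operates — the baseline figure is 755, below the 930 limit. (l), which would lift (k), is not triggered — the qualifying period is 30 days, not under 30 days. So (a) applies.
Exception (b) does not apply: the employer operates from multiple sites.
Exception (c): assessed value is $268,500, less than the $301,000 limit; a current Schedule C Approval is held; the business's age is 6 months, below the 7 months limit — every condition holds. However, paragraph (n) must be considered: (n) operates against (c): the reference index is 681, less than the 757 limit. So (c) is unavailable.
Exception (d) fails — no current Standing Declaration is held.
Exception (e) requires that the employer holds a current Annual Notice from the Ostavia Office; but there is no Annual Notice in force, so (e) is unavailable.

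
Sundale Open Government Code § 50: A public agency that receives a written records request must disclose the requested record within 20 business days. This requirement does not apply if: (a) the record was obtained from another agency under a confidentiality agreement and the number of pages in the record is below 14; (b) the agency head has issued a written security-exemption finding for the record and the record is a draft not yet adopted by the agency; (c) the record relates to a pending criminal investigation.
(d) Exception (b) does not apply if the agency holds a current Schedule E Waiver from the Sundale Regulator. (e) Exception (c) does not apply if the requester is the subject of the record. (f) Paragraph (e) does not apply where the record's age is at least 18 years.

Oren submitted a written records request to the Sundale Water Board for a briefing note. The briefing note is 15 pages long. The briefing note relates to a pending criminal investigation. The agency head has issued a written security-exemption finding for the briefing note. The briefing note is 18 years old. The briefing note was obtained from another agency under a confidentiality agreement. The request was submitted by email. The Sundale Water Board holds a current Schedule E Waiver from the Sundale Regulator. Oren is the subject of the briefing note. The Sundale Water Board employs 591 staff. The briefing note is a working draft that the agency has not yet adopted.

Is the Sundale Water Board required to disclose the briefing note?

No — exception (c) applies; the Sundale Water Board is not required to disclose the briefing note.

Exception (a) does not apply: the number of pages in the record is 15, not below 14.
Exception (b)'s conditions are all satisfied: a written security-exemption finding has been issued; the briefing note is an unadopted draft. But: (d) operates against (b): a current Schedule E Waiver is held. So (b) is unavailable.
Exception (c): the briefing note relates to a pending investigation — every condition holds. As to paragraphs (e)–(f): (e) applies (Oren is the subject of the briefing note), but is itself disapplied by (f): (f) applies — the record's age is 18 years, meeting the 18 years threshold. Exception (c) stands.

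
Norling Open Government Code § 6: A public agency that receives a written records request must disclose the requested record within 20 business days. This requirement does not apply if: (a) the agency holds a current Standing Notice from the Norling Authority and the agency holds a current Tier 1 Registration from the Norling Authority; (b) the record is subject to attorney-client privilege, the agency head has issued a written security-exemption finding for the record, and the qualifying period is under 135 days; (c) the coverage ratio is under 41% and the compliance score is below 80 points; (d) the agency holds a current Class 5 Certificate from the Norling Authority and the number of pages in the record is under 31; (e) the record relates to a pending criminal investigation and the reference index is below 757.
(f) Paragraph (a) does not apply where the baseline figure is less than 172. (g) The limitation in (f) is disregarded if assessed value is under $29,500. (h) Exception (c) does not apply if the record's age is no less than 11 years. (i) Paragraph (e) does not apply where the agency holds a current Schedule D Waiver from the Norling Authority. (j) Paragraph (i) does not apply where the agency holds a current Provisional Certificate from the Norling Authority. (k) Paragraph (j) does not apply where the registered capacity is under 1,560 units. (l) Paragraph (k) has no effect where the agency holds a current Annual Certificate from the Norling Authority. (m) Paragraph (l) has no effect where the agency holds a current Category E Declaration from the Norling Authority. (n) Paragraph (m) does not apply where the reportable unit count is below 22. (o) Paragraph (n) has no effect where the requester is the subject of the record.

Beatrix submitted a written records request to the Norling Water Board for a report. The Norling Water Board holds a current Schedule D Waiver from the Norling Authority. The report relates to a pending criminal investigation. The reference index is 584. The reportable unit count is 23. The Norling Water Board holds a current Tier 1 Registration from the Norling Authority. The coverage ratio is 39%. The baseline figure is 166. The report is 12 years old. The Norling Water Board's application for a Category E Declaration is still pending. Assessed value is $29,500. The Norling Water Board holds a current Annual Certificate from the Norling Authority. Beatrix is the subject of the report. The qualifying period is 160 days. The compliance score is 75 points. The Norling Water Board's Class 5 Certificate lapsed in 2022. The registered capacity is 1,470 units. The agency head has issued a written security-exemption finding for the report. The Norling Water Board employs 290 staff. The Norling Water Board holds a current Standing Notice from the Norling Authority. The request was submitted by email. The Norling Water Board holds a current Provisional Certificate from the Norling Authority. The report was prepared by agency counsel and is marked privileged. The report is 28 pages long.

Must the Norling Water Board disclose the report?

No — exception (e) applies; the Norling Water Board is not required to disclose the report.

Exception (a)'s conditions are all satisfied: a current Standing Notice is held; a current Tier 1 Registration is held. However, paragraphs (f)–(g) must be considered: (f) is triggered — the baseline figure is 166, less than the 172 limit. (g) does not operate here (assessed value is $29,500, not under $29,500), so (f) stands. (a) is therefore removed.
Exception (b) requires that the qualifying period is under 135 days; but the qualifying period is 160 days, not under 135 days, so (b) is unavailable.
Exception (c) is satisfied on its face — the coverage ratio is 39%, under the 41% limit; the compliance score is 75 points, below the 80 points limit. However, paragraph (h) must be considered: (h) operates against (c): the record's age is 12 years, meeting the 11 years threshold. So (c) is unavailable.
Exception (d) does not apply: there is no Class 5 Certificate in force.
Exception (e) is satisfied on its face — the report relates to a pending investigation; the reference index is 584, below the 757 limit. Applying paragraphs (i)–(o): (i) would limit (e) — a current Schedule D Waiver is held — but (j) sets (i) aside: (j) applies — a current Provisional Certificate is held. (k) would limit (j) — the registered capacity is 1,470 units, under the 1,560 units limit — but (l) sets (k) aside: (l) operates — a current Annual Certificate is held. (m) is not engaged (no current Category E Declaration is held), so (l) stands. So (e) applies.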